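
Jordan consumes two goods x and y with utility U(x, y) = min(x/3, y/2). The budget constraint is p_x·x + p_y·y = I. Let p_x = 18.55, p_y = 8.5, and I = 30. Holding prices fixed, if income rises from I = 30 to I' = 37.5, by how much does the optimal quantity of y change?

With perfect complements, no substitution: consume in ratio x:y = 3:2.
Budget: p_x·x + p_y·(2/3)·x = I, so (3·p_x + 2·p_y)·x = 3·I.
Demand: x*(p_x,p_y,I) = 3·I/(3·p_x + 2·p_y), y* = 2·I/(3·p_x + 2·p_y).
Here 3·18.55 + 2·8.5 = 72.65, giving y* = 0.8259.
At I' = 37.5: y* = 1.0323. Change: 1.0323 − 0.8259 = 0.2065.

Δy* = 0.2065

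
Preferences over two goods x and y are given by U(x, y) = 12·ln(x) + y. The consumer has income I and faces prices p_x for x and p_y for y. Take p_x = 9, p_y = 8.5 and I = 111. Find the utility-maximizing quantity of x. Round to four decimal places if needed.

x* = 11.3333

MU_x = 12/x, MU_y = 1. Tangency: 12/x = p_x/p_y.
So x*(p_x,p_y) = 12·p_y/p_x, independent of income; and y* = (I − 12·p_y)/p_y.
At the given prices: x* = 12·8.5/9 = 11.3333.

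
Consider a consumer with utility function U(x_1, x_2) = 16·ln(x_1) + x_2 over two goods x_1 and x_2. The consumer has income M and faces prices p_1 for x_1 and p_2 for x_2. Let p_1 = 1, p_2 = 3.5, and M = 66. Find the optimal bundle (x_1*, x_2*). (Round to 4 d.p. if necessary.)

x_1* = 56, x_2* = 2.8571

At the given prices: x_1* = 16·3.5/1 = 56, and x_2* = 2.8571.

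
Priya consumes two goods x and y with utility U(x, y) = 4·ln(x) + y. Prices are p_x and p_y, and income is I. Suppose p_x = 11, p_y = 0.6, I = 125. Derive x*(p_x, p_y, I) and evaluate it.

Set MRS = p_x/p_y: (4/x)/1 = p_x/p_y.
So x*(p_x,p_y) = 4·p_y/p_x, independent of income; and y* = (I − 4·p_y)/p_y.
At the given prices: x* = 4·0.6/11 = 0.2182.

x* = 0.2182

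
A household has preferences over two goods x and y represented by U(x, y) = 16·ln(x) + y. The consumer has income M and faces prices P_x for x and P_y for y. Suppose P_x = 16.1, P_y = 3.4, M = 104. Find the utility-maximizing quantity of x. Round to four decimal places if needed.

x* = 3.3789

At the given prices: x* = 16·3.4/16.1 = 3.3789.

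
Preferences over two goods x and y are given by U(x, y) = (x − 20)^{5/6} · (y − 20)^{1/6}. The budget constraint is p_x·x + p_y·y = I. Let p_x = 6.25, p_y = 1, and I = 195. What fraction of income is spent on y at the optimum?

Discretionary income = 195 − 20·6.25 − 20·1 = 50; x* = 20 + 5/6·50/6.25 = 26.6667; y* = 20 + 1/6·50/1 = 28.3333.
Expenditure on y: 1·28.3333 = 28.3333; share = 0.1453.

share on y = 0.1453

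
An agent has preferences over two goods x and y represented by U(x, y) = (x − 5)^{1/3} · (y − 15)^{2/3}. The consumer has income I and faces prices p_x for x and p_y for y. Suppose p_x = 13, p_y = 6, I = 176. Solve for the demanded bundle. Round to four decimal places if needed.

x* = 5.5385, y* = 17.3333

This is Cobb-Douglas in (x−5, y−15): tangency gives 1/3·p_y·(y−15) = 2/3·p_x·(x−5).
After buying the subsistence bundle (5, 15), a share 1/3 of the remaining income goes to x: x* = 5 + 1/3·(I − 5p_x − 15p_y)/p_x.
Discretionary income = 176 − 5·13 − 15·6 = 21; x* = 5 + 1/3·21/13 = 5.5385; y* = 15 + 2/3·21/6 = 17.3333.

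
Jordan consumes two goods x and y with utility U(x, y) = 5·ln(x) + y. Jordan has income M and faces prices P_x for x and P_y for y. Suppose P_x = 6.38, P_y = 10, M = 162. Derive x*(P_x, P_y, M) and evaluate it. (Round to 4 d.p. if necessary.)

At the given prices: x* = 5·10/6.38 = 7.837.

x* = 7.837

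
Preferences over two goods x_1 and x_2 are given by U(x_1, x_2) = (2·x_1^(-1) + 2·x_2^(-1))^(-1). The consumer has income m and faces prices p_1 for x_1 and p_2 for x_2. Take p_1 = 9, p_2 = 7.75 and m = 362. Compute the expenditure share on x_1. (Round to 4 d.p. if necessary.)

share on x_1 = 0.5187

MU_x_1 ∝ 2·x_1^(-2), MU_x_2 ∝ 2·x_2^(-2), so MRS = (x_2/x_1)^(2) = p_1/p_2.
Solve for the ratio: x_2/x_1 = [p_1/p_2]^(0.5).
With the ratio pinned down, the budget gives x_1* = m/(p_1 + p_2·(x_2/x_1)) and x_2* = (x_2/x_1)·x_1*.
Numerically x_2/x_1 = 1.077632, so x_1* = 362/(9 + 7.75·1.077632) = 20.8626 and x_2* = 1.077632·20.8626 = 22.4822.
Expenditure on x_1: 9·20.8626 = 187.7632; share = 0.5187.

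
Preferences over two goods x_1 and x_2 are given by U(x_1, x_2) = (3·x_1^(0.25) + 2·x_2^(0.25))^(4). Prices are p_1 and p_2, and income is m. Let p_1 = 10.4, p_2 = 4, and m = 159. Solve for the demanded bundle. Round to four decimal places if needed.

From the CES first-order condition, (3/2)·(x_2/x_1)^(0.75) = p_1/p_2.
Hence x_2/x_1 = ((2/3)·p_1/p_2)^(1/(0.75)), i.e. raised to the 4/3 power.
With the ratio pinned down, the budget gives x_1* = m/(p_1 + p_2·(x_2/x_1)) and x_2* = (x_2/x_1)·x_1*.
Numerically x_2/x_1 = 2.082138, so x_1* = 159/(10.4 + 4·2.082138) = 8.4897 and x_2* = 2.082138·8.4897 = 17.6767.

x_1* = 8.4897, x_2* = 17.6767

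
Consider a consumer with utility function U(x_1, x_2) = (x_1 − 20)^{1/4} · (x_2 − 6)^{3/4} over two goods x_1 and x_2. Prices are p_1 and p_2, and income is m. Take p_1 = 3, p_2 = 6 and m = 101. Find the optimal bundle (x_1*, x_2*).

x_1* = 20.4167, x_2* = 6.625

Let x_1' = x_1−20, x_2' = x_2−6. MRS = (1/3)·x_2'/x_1' = p_1/p_2.
After buying the subsistence bundle (20, 6), a share 0.25 of the remaining income goes to x_1: x_1* = 20 + 0.25·(m − 20p_1 − 6p_2)/p_1.
Discretionary income = 101 − 20·3 − 6·6 = 5; x_1* = 20 + 0.25·5/3 = 20.4167; x_2* = 6 + 0.75·5/6 = 6.625.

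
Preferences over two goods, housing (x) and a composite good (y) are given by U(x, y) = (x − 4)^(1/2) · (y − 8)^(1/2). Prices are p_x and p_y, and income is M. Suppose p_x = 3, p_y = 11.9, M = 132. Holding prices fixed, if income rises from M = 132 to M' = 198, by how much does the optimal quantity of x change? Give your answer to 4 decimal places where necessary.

Δx* = 11

Let x' = x−4, y' = y−8. MRS = y'/x' = p_x/p_y.
Substituting into the budget: x* = 4 + 0.5·(M − 4·p_x − 8·p_y)/p_x, and y* = 8 + 0.5·(…)/p_y.
Discretionary income = 132 − 4·3 − 8·11.9 = 24.8; x* = 4 + 0.5·24.8/3 = 8.1333.
At M' = 198: x* = 19.1333. Change: 19.1333 − 8.1333 = 11.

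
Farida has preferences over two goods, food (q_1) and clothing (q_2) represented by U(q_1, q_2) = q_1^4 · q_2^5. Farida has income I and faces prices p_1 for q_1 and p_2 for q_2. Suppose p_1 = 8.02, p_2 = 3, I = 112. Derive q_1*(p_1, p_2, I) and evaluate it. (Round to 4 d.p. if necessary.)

The MRS is (4/5)·q_2/q_1. Set MRS = p_1/p_2.
Rearranging, p_2·q_2 = (5/4)·p_1·q_1. Substituting into the budget gives p_1·q_1·(1 + (5/4)) = I.
Demand: q_1*(p_1,p_2,I) = 4/9·I/p_1 and q_2* = 5/9·I/p_2.
At p_1=8.02, p_2=3, I=112: q_1* = 4/9·112/8.02 = 6.2067.

q_1* = 6.2067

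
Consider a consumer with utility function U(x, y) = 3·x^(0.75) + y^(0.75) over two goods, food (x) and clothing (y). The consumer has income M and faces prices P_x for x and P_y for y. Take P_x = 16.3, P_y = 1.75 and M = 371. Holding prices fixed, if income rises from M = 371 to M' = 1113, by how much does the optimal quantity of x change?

MU_x ∝ 3·x^(-0.25), MU_y ∝ y^(-0.25), so MRS = 3·(y/x)^(0.25) = P_x/P_y.
Solve for the ratio: y/x = [(1/3)·P_x/P_y]^(4).
With the ratio pinned down, the budget gives x* = M/(P_x + P_y·(y/x)) and y* = (y/x)·x*.
Numerically y/x = 92.920856, so x* = 371/(16.3 + 1.75·92.920856) = 2.0737.
At M' = 1113: x* = 6.221. Change: 6.221 − 2.0737 = 4.1473.

Δx* = 4.1473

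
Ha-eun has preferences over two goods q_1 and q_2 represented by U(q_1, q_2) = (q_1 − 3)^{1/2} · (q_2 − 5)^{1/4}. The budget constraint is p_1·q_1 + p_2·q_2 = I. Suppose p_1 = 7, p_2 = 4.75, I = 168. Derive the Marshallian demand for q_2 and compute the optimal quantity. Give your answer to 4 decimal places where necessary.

q_2* = 13.6491

Discretionary income = 168 − 3·7 − 5·4.75 = 123.25; q_2* = 5 + 1/3·123.25/4.75 = 13.6491.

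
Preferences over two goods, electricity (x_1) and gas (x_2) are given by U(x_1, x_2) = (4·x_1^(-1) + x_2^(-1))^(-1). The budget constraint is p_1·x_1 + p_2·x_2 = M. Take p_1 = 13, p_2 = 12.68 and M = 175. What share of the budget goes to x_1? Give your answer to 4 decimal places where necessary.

MU_x_1 ∝ 4·x_1^(-2), MU_x_2 ∝ x_2^(-2), so MRS = 4·(x_2/x_1)^(2) = p_1/p_2.
Solve for the ratio: x_2/x_1 = [(1/4)·p_1/p_2]^(0.5).
With the ratio pinned down, the budget gives x_1* = M/(p_1 + p_2·(x_2/x_1)) and x_2* = (x_2/x_1)·x_1*.
Numerically x_2/x_1 = 0.50627, so x_1* = 175/(13 + 12.68·0.50627) = 9.0116 and x_2* = 0.50627·9.0116 = 4.5623.
Expenditure on x_1: 13·9.0116 = 117.1503; share = 0.6694.

share on x_1 = 0.6694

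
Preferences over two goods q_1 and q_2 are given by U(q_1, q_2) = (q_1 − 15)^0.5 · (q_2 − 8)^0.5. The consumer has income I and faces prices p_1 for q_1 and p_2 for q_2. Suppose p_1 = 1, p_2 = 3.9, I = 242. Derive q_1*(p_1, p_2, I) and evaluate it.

q_1* = 112.9

MRS = (q_2−8)/(q_1−15). Tangency with p_1/p_2 gives q_2−8 = (p_1/p_2)·(q_1−15).
Substituting into the budget: q_1* = 15 + 0.5·(I − 15·p_1 − 8·p_2)/p_1, and q_2* = 8 + 0.5·(…)/p_2.
Discretionary income = 242 − 15·1 − 8·3.9 = 195.8; q_1* = 15 + 0.5·195.8/1 = 112.9.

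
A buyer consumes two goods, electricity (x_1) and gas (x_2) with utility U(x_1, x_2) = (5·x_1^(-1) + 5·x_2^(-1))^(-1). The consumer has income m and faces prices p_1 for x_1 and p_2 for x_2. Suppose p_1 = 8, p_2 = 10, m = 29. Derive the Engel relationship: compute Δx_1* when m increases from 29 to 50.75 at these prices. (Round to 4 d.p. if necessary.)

Δx_1* = 1.2836

With the ratio pinned down, the budget gives x_1* = m/(p_1 + p_2·(x_2/x_1)) and x_2* = (x_2/x_1)·x_1*.
Numerically x_2/x_1 = 0.894427, so x_1* = 29/(8 + 10·0.894427) = 1.7115.
At m' = 50.75: x_1* = 2.9951. Change: 2.9951 − 1.7115 = 1.2836.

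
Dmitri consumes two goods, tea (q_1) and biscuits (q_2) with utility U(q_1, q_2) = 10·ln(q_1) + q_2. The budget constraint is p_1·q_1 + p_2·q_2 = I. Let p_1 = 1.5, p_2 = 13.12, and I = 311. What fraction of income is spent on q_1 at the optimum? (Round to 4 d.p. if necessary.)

share on q_1 = 0.4219

Set MRS = p_1/p_2: (10/q_1)/1 = p_1/p_2.
So q_1*(p_1,p_2) = 10·p_2/p_1, independent of income; and q_2* = (I − 10·p_2)/p_2.
At the given prices: q_1* = 10·13.12/1.5 = 87.4667, and q_2* = 13.7043.
Expenditure on q_1: 1.5·87.4667 = 131.2; share = 0.4219.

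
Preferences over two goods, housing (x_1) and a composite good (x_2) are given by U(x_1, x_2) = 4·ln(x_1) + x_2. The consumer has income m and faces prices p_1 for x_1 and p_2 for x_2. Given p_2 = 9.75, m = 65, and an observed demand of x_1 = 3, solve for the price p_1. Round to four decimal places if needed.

Set MRS = p_1/p_2: (4/x_1)/1 = p_1/p_2.
So x_1*(p_1,p_2) = 4·p_2/p_1, independent of income; and x_2* = (m − 4·p_2)/p_2.
Set x_1* = 3 in the demand function and solve for p_1: p_1 = 13.

p_1 = 13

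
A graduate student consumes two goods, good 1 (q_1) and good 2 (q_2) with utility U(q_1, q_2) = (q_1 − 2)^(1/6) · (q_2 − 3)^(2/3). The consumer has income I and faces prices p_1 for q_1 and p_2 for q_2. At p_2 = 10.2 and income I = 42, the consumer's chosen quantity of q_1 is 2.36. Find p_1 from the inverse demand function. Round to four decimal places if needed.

Let q_1' = q_1−2, q_2' = q_2−3. MRS = (1/4)·q_2'/q_1' = p_1/p_2.
Substituting into the budget: q_1* = 2 + 0.2·(I − 2·p_1 − 3·p_2)/p_1, and q_2* = 3 + 0.8·(…)/p_2.
Set q_1* = 2.36 in the demand function and solve for p_1: p_1 = 3.

p_1 = 3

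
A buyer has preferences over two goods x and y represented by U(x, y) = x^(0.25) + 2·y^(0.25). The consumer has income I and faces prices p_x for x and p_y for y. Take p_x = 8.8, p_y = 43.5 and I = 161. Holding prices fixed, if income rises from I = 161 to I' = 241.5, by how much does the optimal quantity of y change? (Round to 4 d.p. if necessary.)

MRS = MU_x/MU_y = (1/2)·(y/x)^(0.75). Set equal to p_x/p_y.
Hence y/x = (2·p_x/p_y)^(1/(0.75)), i.e. raised to the 4/3 power.
Substitute y = (y/x)·x into the budget: x* = I/(p_x + p_y·(y/x)).
Numerically y/x = 0.299248, so x* = 161/(8.8 + 43.5·0.299248) = 7.3795 and y* = 0.299248·7.3795 = 2.2083.
At I' = 241.5: y* = 3.3124. Change: 3.3124 − 2.2083 = 1.1041.

Δy* = 1.1041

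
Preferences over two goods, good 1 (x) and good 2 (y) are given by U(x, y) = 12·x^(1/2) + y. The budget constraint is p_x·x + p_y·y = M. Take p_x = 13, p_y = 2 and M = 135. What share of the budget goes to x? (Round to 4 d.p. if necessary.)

share on x = 0.0821

Solve: √x = 6·p_y/p_x, so x*(p_x,p_y) = (6·p_y/p_x)², and y* = (M − p_x·x*)/p_y.
Plugging in: x* = (6·2/13)² = 0.8521, y* = 61.9615.
Expenditure on x: 13·0.8521 = 11.0769; share = 0.0821.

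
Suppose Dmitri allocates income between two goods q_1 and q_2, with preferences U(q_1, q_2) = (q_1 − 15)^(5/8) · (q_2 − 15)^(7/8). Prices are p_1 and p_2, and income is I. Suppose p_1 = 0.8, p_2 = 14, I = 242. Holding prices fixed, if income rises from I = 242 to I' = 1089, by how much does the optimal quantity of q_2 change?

After buying the subsistence bundle (15, 15), a share 5/12 of the remaining income goes to q_1: q_1* = 15 + 5/12·(I − 15p_1 − 15p_2)/p_1.
Discretionary income = 242 − 15·0.8 − 15·14 = 20; q_2* = 15 + 7/12·20/14 = 15.8333.
At I' = 1089: q_2* = 51.125. Change: 51.125 − 15.8333 = 35.2917.

Δq_2* = 35.2917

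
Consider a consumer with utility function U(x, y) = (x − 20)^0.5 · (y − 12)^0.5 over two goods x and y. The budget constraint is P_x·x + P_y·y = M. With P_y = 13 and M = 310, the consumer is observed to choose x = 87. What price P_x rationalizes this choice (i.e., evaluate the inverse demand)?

P_x = 1

Let x' = x−20, y' = y−12. MRS = y'/x' = P_x/P_y.
Substituting into the budget: x* = 20 + 0.5·(M − 20·P_x − 12·P_y)/P_x, and y* = 12 + 0.5·(…)/P_y.
Set x* = 87 in the demand function and solve for P_x: P_x = 1.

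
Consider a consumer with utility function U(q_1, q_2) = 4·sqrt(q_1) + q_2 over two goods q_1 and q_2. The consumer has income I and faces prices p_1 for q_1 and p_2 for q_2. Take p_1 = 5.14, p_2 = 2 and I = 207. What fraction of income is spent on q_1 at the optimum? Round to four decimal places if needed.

share on q_1 = 0.015

Utility is quasi-linear in q_2; the FOC for q_1 is 2/√q_1 = p_1/p_2.
Thus q_1* = (2·p_2/p_1)² — independent of I — with the rest of income spent on q_2.
Plugging in: q_1* = (2·2/5.14)² = 0.6056, q_2* = 101.9436.
Expenditure on q_1: 5.14·0.6056 = 3.1128; share = 0.015.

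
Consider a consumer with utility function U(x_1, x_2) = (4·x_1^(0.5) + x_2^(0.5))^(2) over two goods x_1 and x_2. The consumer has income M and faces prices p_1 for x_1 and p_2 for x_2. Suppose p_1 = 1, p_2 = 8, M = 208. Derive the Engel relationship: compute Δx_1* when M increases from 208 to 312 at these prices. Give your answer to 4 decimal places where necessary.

Δx_1* = 103.1938

MRS = MU_x_1/MU_x_2 = 4·(x_2/x_1)^(0.5). Set equal to p_1/p_2.
Hence x_2/x_1 = ((1/4)·p_1/p_2)^(1/(0.5)), i.e. raised to the 2 power.
Substitute x_2 = (x_2/x_1)·x_1 into the budget: x_1* = M/(p_1 + p_2·(x_2/x_1)).
Numerically x_2/x_1 = 0.000977, so x_1* = 208/(1 + 8·0.000977) = 206.3876.
At M' = 312: x_1* = 309.5814. Change: 309.5814 − 206.3876 = 103.1938.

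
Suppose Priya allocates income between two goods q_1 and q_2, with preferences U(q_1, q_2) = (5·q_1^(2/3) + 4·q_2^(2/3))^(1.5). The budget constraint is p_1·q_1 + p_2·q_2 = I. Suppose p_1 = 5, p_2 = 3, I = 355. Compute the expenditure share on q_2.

share on q_2 = 0.5872

From the CES first-order condition, (5/4)·(q_2/q_1)^(1/3) = p_1/p_2.
Solve for the ratio: q_2/q_1 = [(4/5)·p_1/p_2]^(3).
Substitute q_2 = (q_2/q_1)·q_1 into the budget: q_1* = I/(p_1 + p_2·(q_2/q_1)).
Numerically q_2/q_1 = 2.37037, so q_1* = 355/(5 + 3·2.37037) = 29.3119 and q_2* = 2.37037·29.3119 = 69.4801.
Expenditure on q_2: 3·69.4801 = 208.4404; share = 0.5872.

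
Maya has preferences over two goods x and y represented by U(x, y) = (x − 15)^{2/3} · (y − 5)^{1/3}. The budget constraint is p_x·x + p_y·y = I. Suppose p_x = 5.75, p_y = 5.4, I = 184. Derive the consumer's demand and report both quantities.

x* = 23.2029, y* = 9.3673

Let x' = x−15, y' = y−5. MRS = 2·y'/x' = p_x/p_y.
Substituting into the budget: x* = 15 + 2/3·(I − 15·p_x − 5·p_y)/p_x, and y* = 5 + 1/3·(…)/p_y.
Discretionary income = 184 − 15·5.75 − 5·5.4 = 70.75; x* = 15 + 2/3·70.75/5.75 = 23.2029; y* = 5 + 1/3·70.75/5.4 = 9.3673.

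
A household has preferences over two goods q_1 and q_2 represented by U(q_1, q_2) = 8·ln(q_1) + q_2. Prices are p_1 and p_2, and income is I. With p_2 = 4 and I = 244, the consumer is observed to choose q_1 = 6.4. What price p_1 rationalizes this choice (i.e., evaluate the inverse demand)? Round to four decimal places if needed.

MU_q_1 = 8/q_1, MU_q_2 = 1. Tangency: 8/q_1 = p_1/p_2.
So q_1*(p_1,p_2) = 8·p_2/p_1, independent of income; and q_2* = (I − 8·p_2)/p_2.
Set q_1* = 6.4 in the demand function and solve for p_1: p_1 = 5.

p_1 = 5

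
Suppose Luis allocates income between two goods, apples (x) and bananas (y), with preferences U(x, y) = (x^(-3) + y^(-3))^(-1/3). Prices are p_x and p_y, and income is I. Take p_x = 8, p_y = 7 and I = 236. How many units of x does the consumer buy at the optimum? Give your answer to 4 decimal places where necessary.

MRS = MU_x/MU_y = (y/x)^(4). Set equal to p_x/p_y.
Hence y/x = (p_x/p_y)^(1/(4)), i.e. raised to the 0.25 power.
Substitute y = (y/x)·x into the budget: x* = I/(p_x + p_y·(y/x)).
Numerically y/x = 1.033946, so x* = 236/(8 + 7·1.033946) = 15.488.

x* = 15.488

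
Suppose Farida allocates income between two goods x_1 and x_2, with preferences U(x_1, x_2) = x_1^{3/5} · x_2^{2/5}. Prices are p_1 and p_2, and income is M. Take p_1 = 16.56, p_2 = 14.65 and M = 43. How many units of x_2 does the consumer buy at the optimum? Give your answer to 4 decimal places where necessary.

x_2* = 1.1741

MU_x_1/MU_x_2 = (0.6·x_2)/(0.4·x_1); tangency sets this equal to p_1/p_2.
Rearranging, p_2·x_2 = (2/3)·p_1·x_1. Substituting into the budget gives p_1·x_1·(1 + (2/3)) = M.
Demand: x_1*(p_1,p_2,M) = 0.6·M/p_1 and x_2* = 0.4·M/p_2.
At p_1=16.56, p_2=14.65, M=43: x_2* = 0.4·43/14.65 = 1.1741.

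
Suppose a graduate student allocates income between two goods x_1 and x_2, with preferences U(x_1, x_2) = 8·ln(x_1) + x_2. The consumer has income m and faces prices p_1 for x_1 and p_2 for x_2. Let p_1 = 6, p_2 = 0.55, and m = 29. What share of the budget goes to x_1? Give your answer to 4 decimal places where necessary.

share on x_1 = 0.1517

So x_1*(p_1,p_2) = 8·p_2/p_1, independent of income; and x_2* = (m − 8·p_2)/p_2.
At the given prices: x_1* = 8·0.55/6 = 0.7333, and x_2* = 44.7273.
Expenditure on x_1: 6·0.7333 = 4.4; share = 0.1517.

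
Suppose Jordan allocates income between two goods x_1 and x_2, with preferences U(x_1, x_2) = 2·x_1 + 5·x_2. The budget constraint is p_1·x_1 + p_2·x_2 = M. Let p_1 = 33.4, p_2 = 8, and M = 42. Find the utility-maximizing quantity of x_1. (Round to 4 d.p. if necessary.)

x_1* = 0

x_2 gives more utility per dollar, so spend all income on x_2: x_2* = M/p_2, x_1* = 0.
Numerically: x_1* = 0, x_2* = 5.25.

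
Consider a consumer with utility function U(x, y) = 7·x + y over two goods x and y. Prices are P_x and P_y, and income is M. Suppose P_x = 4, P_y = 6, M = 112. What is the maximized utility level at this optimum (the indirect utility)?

x gives more utility per dollar, so spend all income on x: x* = M/P_x, y* = 0.
Numerically: x* = 28, y* = 0.
Utility at the optimum: U(28, 0) = 196.

V = 196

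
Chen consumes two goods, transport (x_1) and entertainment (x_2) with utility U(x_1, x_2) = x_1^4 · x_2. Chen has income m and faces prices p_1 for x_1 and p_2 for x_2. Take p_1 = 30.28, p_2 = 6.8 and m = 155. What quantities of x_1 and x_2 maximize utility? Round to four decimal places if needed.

Tangency: MRS = 4·x_2/x_1 = p_1/p_2.
So 4·p_2·x_2 = p_1·x_1; combined with the budget, a share 0.8 of income goes to x_1.
Demand: x_1*(p_1,p_2,m) = 0.8·m/p_1 and x_2* = 0.2·m/p_2.
At p_1=30.28, p_2=6.8, m=155: x_1* = 0.8·155/30.28 = 4.0951, x_2* = 4.5588.

x_1* = 4.0951, x_2* = 4.5588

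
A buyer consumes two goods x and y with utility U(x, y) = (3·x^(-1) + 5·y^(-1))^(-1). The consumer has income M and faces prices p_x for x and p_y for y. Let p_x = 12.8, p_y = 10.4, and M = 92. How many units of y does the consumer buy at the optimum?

MRS = MU_x/MU_y = (3/5)·(y/x)^(2). Set equal to p_x/p_y.
Solve for the ratio: y/x = [(5/3)·p_x/p_y]^(0.5).
Substitute y = (y/x)·x into the budget: x* = M/(p_x + p_y·(y/x)).
Numerically y/x = 1.43223, so x* = 92/(12.8 + 10.4·1.43223) = 3.3219 and y* = 1.43223·3.3219 = 4.7577.

y* = 4.7577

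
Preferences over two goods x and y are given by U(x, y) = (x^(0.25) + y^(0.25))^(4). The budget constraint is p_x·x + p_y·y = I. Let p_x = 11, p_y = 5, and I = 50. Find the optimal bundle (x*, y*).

Substitute y = (y/x)·x into the budget: x* = I/(p_x + p_y·(y/x)).
Numerically y/x = 2.861301, so x* = 50/(11 + 5·2.861301) = 1.9758 and y* = 2.861301·1.9758 = 5.6533.

x* = 1.9758, y* = 5.6533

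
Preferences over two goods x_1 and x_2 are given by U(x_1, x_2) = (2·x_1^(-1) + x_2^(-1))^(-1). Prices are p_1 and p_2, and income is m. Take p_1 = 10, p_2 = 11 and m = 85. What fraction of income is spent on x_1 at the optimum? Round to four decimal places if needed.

share on x_1 = 0.5742

MRS = MU_x_1/MU_x_2 = 2·(x_2/x_1)^(2). Set equal to p_1/p_2.
Solve for the ratio: x_2/x_1 = [(1/2)·p_1/p_2]^(0.5).
Substitute x_2 = (x_2/x_1)·x_1 into the budget: x_1* = m/(p_1 + p_2·(x_2/x_1)).
Numerically x_2/x_1 = 0.6742, so x_1* = 85/(10 + 11·0.6742) = 4.8805 and x_2* = 0.6742·4.8805 = 3.2904.
Expenditure on x_1: 10·4.8805 = 48.8051; share = 0.5742.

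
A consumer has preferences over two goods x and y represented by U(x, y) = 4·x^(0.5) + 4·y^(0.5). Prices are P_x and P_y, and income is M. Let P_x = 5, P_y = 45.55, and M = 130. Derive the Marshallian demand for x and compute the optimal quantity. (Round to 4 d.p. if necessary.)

x* = 23.4283

From the CES first-order condition, (y/x)^(0.5) = P_x/P_y.
Hence y/x = (P_x/P_y)^(1/(0.5)), i.e. raised to the 2 power.
With the ratio pinned down, the budget gives x* = M/(P_x + P_y·(y/x)) and y* = (y/x)·x*.
Numerically y/x = 0.012049, so x* = 130/(5 + 45.55·0.012049) = 23.4283.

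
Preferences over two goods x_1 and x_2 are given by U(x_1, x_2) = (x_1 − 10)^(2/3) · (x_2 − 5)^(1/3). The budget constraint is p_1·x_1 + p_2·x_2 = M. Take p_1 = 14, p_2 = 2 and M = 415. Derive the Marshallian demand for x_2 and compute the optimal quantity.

This is Cobb-Douglas in (x_1−10, x_2−5): tangency gives 2/3·p_2·(x_2−5) = 1/3·p_1·(x_1−10).
Substituting into the budget: x_1* = 10 + 2/3·(M − 10·p_1 − 5·p_2)/p_1, and x_2* = 5 + 1/3·(…)/p_2.
Discretionary income = 415 − 10·14 − 5·2 = 265; x_2* = 5 + 1/3·265/2 = 49.1667.

x_2* = 49.1667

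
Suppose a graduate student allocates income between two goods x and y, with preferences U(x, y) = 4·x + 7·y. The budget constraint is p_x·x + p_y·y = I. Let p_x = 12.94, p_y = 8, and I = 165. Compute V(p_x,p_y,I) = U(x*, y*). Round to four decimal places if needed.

Perfect substitutes: compare marginal utility per dollar. 4/p_x vs 7/p_y → 0.3091 vs 0.875.
y gives more utility per dollar, so spend all income on y: y* = I/p_y, x* = 0.
Numerically: x* = 0, y* = 20.625.
Utility at the optimum: U(0, 20.625) = 144.375.

V = 144.375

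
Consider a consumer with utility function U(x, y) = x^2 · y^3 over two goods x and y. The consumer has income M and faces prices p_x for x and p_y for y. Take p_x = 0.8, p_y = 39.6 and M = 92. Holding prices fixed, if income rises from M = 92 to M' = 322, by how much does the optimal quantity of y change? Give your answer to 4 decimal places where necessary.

The MRS is (2/3)·y/x. Set MRS = p_x/p_y.
So 2·p_y·y = 3·p_x·x; combined with the budget, a share 0.4 of income goes to x.
Demand: x*(p_x,p_y,M) = 0.4·M/p_x and y* = 0.6·M/p_y.
At p_x=0.8, p_y=39.6, M=92: y* = 0.6·92/39.6 = 1.3939.
At M' = 322: y* = 4.8788. Change: 4.8788 − 1.3939 = 3.4848.

Δy* = 3.4848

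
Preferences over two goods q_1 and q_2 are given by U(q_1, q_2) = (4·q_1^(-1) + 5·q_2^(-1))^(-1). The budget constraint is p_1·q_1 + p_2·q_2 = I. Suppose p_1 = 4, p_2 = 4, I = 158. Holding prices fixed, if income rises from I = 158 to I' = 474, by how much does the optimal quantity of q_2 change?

MRS = MU_q_1/MU_q_2 = (4/5)·(q_2/q_1)^(2). Set equal to p_1/p_2.
Hence q_2/q_1 = ((5/4)·p_1/p_2)^(1/(2)), i.e. raised to the 0.5 power.
Substitute q_2 = (q_2/q_1)·q_1 into the budget: q_1* = I/(p_1 + p_2·(q_2/q_1)).
Numerically q_2/q_1 = 1.118034, so q_1* = 158/(4 + 4·1.118034) = 18.6494 and q_2* = 1.118034·18.6494 = 20.8506.
At I' = 474: q_2* = 62.5519. Change: 62.5519 − 20.8506 = 41.7013.

Δq_2* = 41.7013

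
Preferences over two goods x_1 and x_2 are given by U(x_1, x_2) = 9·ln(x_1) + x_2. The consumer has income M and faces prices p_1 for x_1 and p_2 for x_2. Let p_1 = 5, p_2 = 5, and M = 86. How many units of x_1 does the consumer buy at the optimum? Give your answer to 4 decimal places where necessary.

x_1* = 9

So x_1*(p_1,p_2) = 9·p_2/p_1, independent of income; and x_2* = (M − 9·p_2)/p_2.
At the given prices: x_1* = 9·5/5 = 9.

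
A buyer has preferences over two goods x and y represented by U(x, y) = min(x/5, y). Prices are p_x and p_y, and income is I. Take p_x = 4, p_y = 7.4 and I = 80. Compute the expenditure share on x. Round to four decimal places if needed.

share on x = 0.7299

With perfect complements, no substitution: consume in ratio x:y = 5:1.
Budget: p_x·x + p_y·(1/5)·x = I, so (5·p_x + p_y)·x = 5·I.
Demand: x*(p_x,p_y,I) = 5·I/(5·p_x + p_y), y* = I/(5·p_x + p_y).
Here 5·4 + 7.4 = 27.4, giving x* = 14.5985 and y* = 2.9197.
Expenditure on x: 4·14.5985 = 58.3942; share = 0.7299.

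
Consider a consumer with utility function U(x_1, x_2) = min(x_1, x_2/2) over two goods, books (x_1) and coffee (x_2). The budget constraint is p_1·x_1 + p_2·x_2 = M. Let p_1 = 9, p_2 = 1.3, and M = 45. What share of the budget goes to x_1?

Demand: x_1*(p_1,p_2,M) = M/(p_1 + 2·p_2), x_2* = 2·M/(p_1 + 2·p_2).
Here 9 + 2·1.3 = 11.6, giving x_1* = 3.8793 and x_2* = 7.7586.
Expenditure on x_1: 9·3.8793 = 34.9138; share = 0.7759.

share on x_1 = 0.7759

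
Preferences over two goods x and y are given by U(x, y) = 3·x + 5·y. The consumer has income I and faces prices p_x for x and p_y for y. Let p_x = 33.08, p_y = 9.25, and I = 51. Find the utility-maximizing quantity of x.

x* = 0

Linear utility — the consumer picks whichever good has higher MU/price: 3/33.08 = 0.0907 vs 5/9.25 = 0.5405.
y gives more utility per dollar, so spend all income on y: y* = I/p_y, x* = 0.
Numerically: x* = 0, y* = 5.5135.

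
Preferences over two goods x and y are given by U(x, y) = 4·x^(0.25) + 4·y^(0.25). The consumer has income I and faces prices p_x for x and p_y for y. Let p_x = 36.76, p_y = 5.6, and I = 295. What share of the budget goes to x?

share on x = 0.3481

From the CES first-order condition, (y/x)^(0.75) = p_x/p_y.
Hence y/x = (p_x/p_y)^(1/(0.75)), i.e. raised to the 4/3 power.
Substitute y = (y/x)·x into the budget: x* = I/(p_x + p_y·(y/x)).
Numerically y/x = 12.290889, so x* = 295/(36.76 + 5.6·12.290889) = 2.7939 and y* = 12.290889·2.7939 = 34.3389.
Expenditure on x: 36.76·2.7939 = 102.702; share = 0.3481.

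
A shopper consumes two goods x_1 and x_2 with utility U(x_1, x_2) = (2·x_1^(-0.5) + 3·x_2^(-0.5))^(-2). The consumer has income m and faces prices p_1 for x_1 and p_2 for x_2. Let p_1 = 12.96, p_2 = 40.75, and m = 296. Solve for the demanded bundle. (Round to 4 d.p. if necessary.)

Substitute x_2 = (x_2/x_1)·x_1 into the budget: x_1* = m/(p_1 + p_2·(x_2/x_1)).
Numerically x_2/x_1 = 0.610538, so x_1* = 296/(12.96 + 40.75·0.610538) = 7.8225 and x_2* = 0.610538·7.8225 = 4.776.

x_1* = 7.8225, x_2* = 4.776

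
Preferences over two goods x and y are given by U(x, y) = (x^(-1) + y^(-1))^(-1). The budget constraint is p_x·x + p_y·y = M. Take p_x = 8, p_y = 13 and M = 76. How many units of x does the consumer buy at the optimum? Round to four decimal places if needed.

Substitute y = (y/x)·x into the budget: x* = M/(p_x + p_y·(y/x)).
Numerically y/x = 0.784465, so x* = 76/(8 + 13·0.784465) = 4.1763.

x* = 4.1763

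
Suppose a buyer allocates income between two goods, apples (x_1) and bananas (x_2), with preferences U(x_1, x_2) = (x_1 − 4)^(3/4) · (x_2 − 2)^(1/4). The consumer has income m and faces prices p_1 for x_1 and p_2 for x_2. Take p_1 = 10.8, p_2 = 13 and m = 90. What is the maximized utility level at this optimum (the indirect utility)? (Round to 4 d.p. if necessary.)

MRS = 3·(x_2−2)/(x_1−4). Tangency with p_1/p_2 gives x_2−2 = (1/3)·(p_1/p_2)·(x_1−4).
After buying the subsistence bundle (4, 2), a share 0.75 of the remaining income goes to x_1: x_1* = 4 + 0.75·(m − 4p_1 − 2p_2)/p_1.
Discretionary income = 90 − 4·10.8 − 2·13 = 20.8; x_1* = 4 + 0.75·20.8/10.8 = 5.4444; x_2* = 2 + 0.25·20.8/13 = 2.4.
Utility at the optimum: U(5.4444, 2.4) = 1.0478.

V = 1.0478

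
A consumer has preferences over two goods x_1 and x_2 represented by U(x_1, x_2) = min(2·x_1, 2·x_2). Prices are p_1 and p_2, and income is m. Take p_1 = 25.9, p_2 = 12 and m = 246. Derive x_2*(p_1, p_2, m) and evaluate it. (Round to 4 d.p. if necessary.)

x_2* = 6.4908

Leontief preferences: the optimum is at the kink where x_1/2 = x_2/2, i.e. x_2 = x_1.
Budget: p_1·x_1 + p_2·x_1 = m, so (2·p_1 + 2·p_2)·x_1 = 2·m.
Demand: x_1*(p_1,p_2,m) = 2·m/(2·p_1 + 2·p_2), x_2* = 2·m/(2·p_1 + 2·p_2).
Here 2·25.9 + 2·12 = 75.8, giving x_2* = 6.4908.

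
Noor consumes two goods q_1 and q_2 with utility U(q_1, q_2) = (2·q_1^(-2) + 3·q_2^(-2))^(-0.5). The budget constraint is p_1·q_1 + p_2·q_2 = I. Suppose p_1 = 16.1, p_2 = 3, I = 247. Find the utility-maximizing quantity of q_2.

q_2* = 22.3868

MRS = MU_q_1/MU_q_2 = (2/3)·(q_2/q_1)^(3). Set equal to p_1/p_2.
Solve for the ratio: q_2/q_1 = [(3/2)·p_1/p_2]^(1/3).
Substitute q_2 = (q_2/q_1)·q_1 into the budget: q_1* = I/(p_1 + p_2·(q_2/q_1)).
Numerically q_2/q_1 = 2.004158, so q_1* = 247/(16.1 + 3·2.004158) = 11.1702 and q_2* = 2.004158·11.1702 = 22.3868.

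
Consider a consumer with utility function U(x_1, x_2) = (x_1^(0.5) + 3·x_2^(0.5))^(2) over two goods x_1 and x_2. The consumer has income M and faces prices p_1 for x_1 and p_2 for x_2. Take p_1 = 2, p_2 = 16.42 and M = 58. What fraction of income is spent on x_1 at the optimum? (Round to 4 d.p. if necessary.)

share on x_1 = 0.477

MRS = MU_x_1/MU_x_2 = (1/3)·(x_2/x_1)^(0.5). Set equal to p_1/p_2.
Hence x_2/x_1 = (3·p_1/p_2)^(1/(0.5)), i.e. raised to the 2 power.
With the ratio pinned down, the budget gives x_1* = M/(p_1 + p_2·(x_2/x_1)) and x_2* = (x_2/x_1)·x_1*.
Numerically x_2/x_1 = 0.133523, so x_1* = 58/(2 + 16.42·0.133523) = 13.8344 and x_2* = 0.133523·13.8344 = 1.8472.
Expenditure on x_1: 2·13.8344 = 27.6688; share = 0.477.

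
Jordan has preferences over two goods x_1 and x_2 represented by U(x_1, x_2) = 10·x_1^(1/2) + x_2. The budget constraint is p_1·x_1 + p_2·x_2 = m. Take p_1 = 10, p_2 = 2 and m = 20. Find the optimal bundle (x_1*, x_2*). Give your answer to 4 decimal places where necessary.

x_1* = 1, x_2* = 5

Set MRS = p_1/p_2: 5·x_1^(−1/2) = p_1/p_2.
Thus x_1* = (5·p_2/p_1)² — independent of m — with the rest of income spent on x_2.
Plugging in: x_1* = (5·2/10)² = 1, x_2* = 5.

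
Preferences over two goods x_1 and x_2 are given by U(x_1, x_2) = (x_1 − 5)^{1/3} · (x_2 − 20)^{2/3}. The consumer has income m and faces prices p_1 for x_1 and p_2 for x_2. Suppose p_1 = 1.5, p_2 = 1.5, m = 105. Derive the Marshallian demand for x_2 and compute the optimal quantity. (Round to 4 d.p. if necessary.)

x_2* = 50

Let x_1' = x_1−5, x_2' = x_2−20. MRS = (1/2)·x_2'/x_1' = p_1/p_2.
After buying the subsistence bundle (5, 20), a share 1/3 of the remaining income goes to x_1: x_1* = 5 + 1/3·(m − 5p_1 − 20p_2)/p_1.
Discretionary income = 105 − 5·1.5 − 20·1.5 = 67.5; x_2* = 20 + 2/3·67.5/1.5 = 50.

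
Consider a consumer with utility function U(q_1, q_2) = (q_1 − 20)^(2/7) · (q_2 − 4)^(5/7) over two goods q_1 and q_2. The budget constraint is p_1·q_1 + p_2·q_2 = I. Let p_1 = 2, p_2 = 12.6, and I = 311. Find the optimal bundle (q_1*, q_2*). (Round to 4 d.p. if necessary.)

q_1* = 51.5143, q_2* = 16.5057

Substituting into the budget: q_1* = 20 + 2/7·(I − 20·p_1 − 4·p_2)/p_1, and q_2* = 4 + 5/7·(…)/p_2.
Discretionary income = 311 − 20·2 − 4·12.6 = 220.6; q_1* = 20 + 2/7·220.6/2 = 51.5143; q_2* = 4 + 5/7·220.6/12.6 = 16.5057.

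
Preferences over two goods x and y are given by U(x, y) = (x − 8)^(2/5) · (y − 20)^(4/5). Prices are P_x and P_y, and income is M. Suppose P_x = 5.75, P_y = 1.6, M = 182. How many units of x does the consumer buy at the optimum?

x* = 14.029

Discretionary income = 182 − 8·5.75 − 20·1.6 = 104; x* = 8 + 1/3·104/5.75 = 14.029.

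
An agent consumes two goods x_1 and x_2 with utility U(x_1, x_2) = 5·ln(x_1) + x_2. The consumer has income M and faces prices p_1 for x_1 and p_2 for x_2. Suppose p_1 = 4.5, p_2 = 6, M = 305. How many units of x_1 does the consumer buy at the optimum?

So x_1*(p_1,p_2) = 5·p_2/p_1, independent of income; and x_2* = (M − 5·p_2)/p_2.
At the given prices: x_1* = 5·6/4.5 = 6.6667.

x_1* = 6.6667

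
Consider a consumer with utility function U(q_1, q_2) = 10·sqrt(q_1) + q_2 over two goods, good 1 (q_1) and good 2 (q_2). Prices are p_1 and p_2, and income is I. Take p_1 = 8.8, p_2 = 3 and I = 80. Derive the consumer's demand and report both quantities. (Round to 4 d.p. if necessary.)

Solve: √q_1 = 5·p_2/p_1, so q_1*(p_1,p_2) = (5·p_2/p_1)², and q_2* = (I − p_1·q_1*)/p_2.
Plugging in: q_1* = (5·3/8.8)² = 2.9055, q_2* = 18.1439.

q_1* = 2.9055, q_2* = 18.1439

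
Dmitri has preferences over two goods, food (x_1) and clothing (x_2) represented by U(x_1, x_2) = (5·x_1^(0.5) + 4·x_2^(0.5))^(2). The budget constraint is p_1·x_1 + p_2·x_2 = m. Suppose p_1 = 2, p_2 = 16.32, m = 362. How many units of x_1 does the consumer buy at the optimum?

From the CES first-order condition, (5/4)·(x_2/x_1)^(0.5) = p_1/p_2.
Hence x_2/x_1 = ((4/5)·p_1/p_2)^(1/(0.5)), i.e. raised to the 2 power.
Substitute x_2 = (x_2/x_1)·x_1 into the budget: x_1* = m/(p_1 + p_2·(x_2/x_1)).
Numerically x_2/x_1 = 0.009612, so x_1* = 362/(2 + 16.32·0.009612) = 167.8364.

x_1* = 167.8364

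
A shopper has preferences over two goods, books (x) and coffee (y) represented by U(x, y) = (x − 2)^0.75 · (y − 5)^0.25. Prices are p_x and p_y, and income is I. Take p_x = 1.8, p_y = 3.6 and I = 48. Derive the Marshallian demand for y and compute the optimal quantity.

This is Cobb-Douglas in (x−2, y−5): tangency gives 0.75·p_y·(y−5) = 0.25·p_x·(x−2).
Substituting into the budget: x* = 2 + 0.75·(I − 2·p_x − 5·p_y)/p_x, and y* = 5 + 0.25·(…)/p_y.
Discretionary income = 48 − 2·1.8 − 5·3.6 = 26.4; y* = 5 + 0.25·26.4/3.6 = 6.8333.

y* = 6.8333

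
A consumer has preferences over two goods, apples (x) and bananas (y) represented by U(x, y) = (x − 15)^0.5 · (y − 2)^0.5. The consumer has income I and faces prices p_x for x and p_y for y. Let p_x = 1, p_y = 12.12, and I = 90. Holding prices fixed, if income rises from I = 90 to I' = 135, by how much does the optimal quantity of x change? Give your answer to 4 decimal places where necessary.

After buying the subsistence bundle (15, 2), a share 0.5 of the remaining income goes to x: x* = 15 + 0.5·(I − 15p_x − 2p_y)/p_x.
Discretionary income = 90 − 15·1 − 2·12.12 = 50.76; x* = 15 + 0.5·50.76/1 = 40.38.
At I' = 135: x* = 62.88. Change: 62.88 − 40.38 = 22.5.

Δx* = 22.5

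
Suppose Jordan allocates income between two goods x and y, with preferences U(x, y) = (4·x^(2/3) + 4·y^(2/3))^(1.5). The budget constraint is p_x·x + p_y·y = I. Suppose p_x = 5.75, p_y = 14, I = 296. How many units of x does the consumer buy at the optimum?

MRS = MU_x/MU_y = (y/x)^(1/3). Set equal to p_x/p_y.
Hence y/x = (p_x/p_y)^(1/(1/3)), i.e. raised to the 3 power.
Substitute y = (y/x)·x into the budget: x* = I/(p_x + p_y·(y/x)).
Numerically y/x = 0.069282, so x* = 296/(5.75 + 14·0.069282) = 44.048.

x* = 44.048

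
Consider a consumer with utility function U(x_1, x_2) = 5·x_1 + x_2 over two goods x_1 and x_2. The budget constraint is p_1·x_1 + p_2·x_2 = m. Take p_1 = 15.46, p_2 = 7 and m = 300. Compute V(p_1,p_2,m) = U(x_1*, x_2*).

V = 97.0246

x_1 gives more utility per dollar, so spend all income on x_1: x_1* = m/p_1, x_2* = 0.
Numerically: x_1* = 19.4049, x_2* = 0.
Utility at the optimum: U(19.4049, 0) = 97.0246.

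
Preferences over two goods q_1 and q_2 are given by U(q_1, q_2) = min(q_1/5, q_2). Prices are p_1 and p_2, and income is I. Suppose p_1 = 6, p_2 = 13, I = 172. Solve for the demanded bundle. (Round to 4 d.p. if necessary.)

Leontief preferences: the optimum is at the kink where q_1/5 = q_2/1, i.e. q_2 = (1/5)·q_1.
Budget: p_1·q_1 + p_2·(1/5)·q_1 = I, so (5·p_1 + p_2)·q_1 = 5·I.
Demand: q_1*(p_1,p_2,I) = 5·I/(5·p_1 + p_2), q_2* = I/(5·p_1 + p_2).
Here 5·6 + 13 = 43, giving q_1* = 20 and q_2* = 4.

q_1* = 20, q_2* = 4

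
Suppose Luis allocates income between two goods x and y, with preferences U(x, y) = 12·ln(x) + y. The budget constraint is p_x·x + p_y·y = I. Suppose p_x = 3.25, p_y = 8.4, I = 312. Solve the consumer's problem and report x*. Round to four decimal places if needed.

Set MRS = p_x/p_y: (12/x)/1 = p_x/p_y.
So x*(p_x,p_y) = 12·p_y/p_x, independent of income; and y* = (I − 12·p_y)/p_y.
At the given prices: x* = 12·8.4/3.25 = 31.0154.

x* = 31.0154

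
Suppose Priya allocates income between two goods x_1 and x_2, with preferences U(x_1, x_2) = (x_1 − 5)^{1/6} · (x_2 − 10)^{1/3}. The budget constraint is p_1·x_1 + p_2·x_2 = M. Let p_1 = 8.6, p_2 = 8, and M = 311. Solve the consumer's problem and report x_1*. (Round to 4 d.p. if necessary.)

x_1* = 12.2868

Let x_1' = x_1−5, x_2' = x_2−10. MRS = (1/2)·x_2'/x_1' = p_1/p_2.
After buying the subsistence bundle (5, 10), a share 1/3 of the remaining income goes to x_1: x_1* = 5 + 1/3·(M − 5p_1 − 10p_2)/p_1.
Discretionary income = 311 − 5·8.6 − 10·8 = 188; x_1* = 5 + 1/3·188/8.6 = 12.2868.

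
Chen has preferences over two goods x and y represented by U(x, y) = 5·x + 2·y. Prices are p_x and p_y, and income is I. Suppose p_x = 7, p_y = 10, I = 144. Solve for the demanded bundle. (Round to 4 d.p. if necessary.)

x* = 20.5714, y* = 0

Numerically: x* = 20.5714, y* = 0.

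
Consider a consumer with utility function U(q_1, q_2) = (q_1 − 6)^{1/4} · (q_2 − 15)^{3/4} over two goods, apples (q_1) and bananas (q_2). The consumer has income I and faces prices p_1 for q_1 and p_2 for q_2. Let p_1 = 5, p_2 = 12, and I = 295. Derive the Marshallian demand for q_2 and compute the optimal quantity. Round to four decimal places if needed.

After buying the subsistence bundle (6, 15), a share 0.25 of the remaining income goes to q_1: q_1* = 6 + 0.25·(I − 6p_1 − 15p_2)/p_1.
Discretionary income = 295 − 6·5 − 15·12 = 85; q_2* = 15 + 0.75·85/12 = 20.3125.

q_2* = 20.3125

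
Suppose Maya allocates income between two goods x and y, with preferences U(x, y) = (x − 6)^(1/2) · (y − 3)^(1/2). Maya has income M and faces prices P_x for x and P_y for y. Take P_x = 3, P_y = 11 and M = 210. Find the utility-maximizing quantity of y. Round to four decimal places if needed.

y* = 10.2273

Let x' = x−6, y' = y−3. MRS = y'/x' = P_x/P_y.
After buying the subsistence bundle (6, 3), a share 0.5 of the remaining income goes to x: x* = 6 + 0.5·(M − 6P_x − 3P_y)/P_x.
Discretionary income = 210 − 6·3 − 3·11 = 159; y* = 3 + 0.5·159/11 = 10.2273.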